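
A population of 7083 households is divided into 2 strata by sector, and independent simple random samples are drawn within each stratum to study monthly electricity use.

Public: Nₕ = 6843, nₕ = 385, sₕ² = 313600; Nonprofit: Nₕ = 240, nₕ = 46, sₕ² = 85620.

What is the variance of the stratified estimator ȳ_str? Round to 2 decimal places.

719.23

Var(ȳ_str) = Σₕ Wₕ²(1 − fₕ)sₕ²/nₕ with Wₕ = Nₕ/N, N = 7083.
Public: Wₕ = 0.96611605; term = 0.96611605²·(1 − 0.05626187)·313600/385 = 717.50581.
Nonprofit: Wₕ = 0.03388395; term = 0.03388395²·(1 − 0.19166667)·85620/46 = 1.7274118.
Sum = 719.23322.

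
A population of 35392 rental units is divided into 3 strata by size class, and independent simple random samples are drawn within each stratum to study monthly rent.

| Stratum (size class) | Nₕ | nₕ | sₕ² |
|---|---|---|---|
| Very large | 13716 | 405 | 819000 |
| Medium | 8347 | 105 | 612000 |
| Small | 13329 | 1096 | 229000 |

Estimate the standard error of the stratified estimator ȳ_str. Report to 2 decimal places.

25.34

Var(ȳ_str) = Σₕ Wₕ²(1 − fₕ)sₕ²/nₕ with Wₕ = Nₕ/N, N = 35392.
Very large: Wₕ = 0.38754521; term = 0.38754521²·(1 − 0.02952756)·819000/405 = 294.75205.
Medium: Wₕ = 0.23584426; term = 0.23584426²·(1 − 0.01257937)·612000/105 = 320.12157.
Small: Wₕ = 0.37661053; term = 0.37661053²·(1 − 0.08222672)·229000/1096 = 27.198519.
Sum = 642.07214.
SE = √(642.07214) = 25.34.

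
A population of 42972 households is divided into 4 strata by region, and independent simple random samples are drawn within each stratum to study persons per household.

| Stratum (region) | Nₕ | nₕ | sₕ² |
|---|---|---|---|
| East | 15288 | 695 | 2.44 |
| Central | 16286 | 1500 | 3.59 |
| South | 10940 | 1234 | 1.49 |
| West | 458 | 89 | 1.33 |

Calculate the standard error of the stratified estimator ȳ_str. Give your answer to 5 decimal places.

0.02841

Var(ȳ_str) = Σₕ Wₕ²(1 − fₕ)sₕ²/nₕ with Wₕ = Nₕ/N, N = 42972.
East: Wₕ = 0.35576655; term = 0.35576655²·(1 − 0.04546049)·2.44/695 = 4.2415945 × 10^-4.
Central: Wₕ = 0.37899097; term = 0.37899097²·(1 − 0.09210365)·3.59/1500 = 3.1210246 × 10^-4.
South: Wₕ = 0.25458438; term = 0.25458438²·(1 − 0.11279707)·1.49/1234 = 6.9431666 × 10^-5.
West: Wₕ = 0.01065810; term = 0.01065810²·(1 − 0.19432314)·1.33/89 = 1.3676732 × 10^-6.
Sum = 8.0706125 × 10^-4.
SE = √(8.0706125 × 10^-4) = 0.02841.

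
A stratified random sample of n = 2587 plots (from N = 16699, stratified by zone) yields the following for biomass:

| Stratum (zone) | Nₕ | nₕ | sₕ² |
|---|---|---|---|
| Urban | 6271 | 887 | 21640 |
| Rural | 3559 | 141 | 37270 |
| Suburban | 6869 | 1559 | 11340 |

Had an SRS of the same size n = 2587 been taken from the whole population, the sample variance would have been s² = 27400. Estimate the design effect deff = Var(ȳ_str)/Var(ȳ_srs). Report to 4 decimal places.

1.7246

Var(ȳ_str) = Σ Wₕ²(1−fₕ)sₕ²/nₕ with Wₕ = Nₕ/16699:
  Urban: (6271/16699)²·(1−887/6271)·21640/887 = 2.9538916
  Rural: (3559/16699)²·(1−141/3559)·37270/141 = 11.530799
  Suburban: (6869/16699)²·(1−1559/6869)·11340/1559 = 0.95142388
  → Var(ȳ_str) = 15.436114.
Var(ȳ_srs) = (1 − 2587/16699)·27400/2587 = 8.9506018.
deff = 15.436114 / 8.9506018 = 1.7246.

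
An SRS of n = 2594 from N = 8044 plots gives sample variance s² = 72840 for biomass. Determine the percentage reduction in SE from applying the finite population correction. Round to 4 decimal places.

17.6882

f = n/N = 2594/8044 = 0.32247638.
SE_no-fpc = √(s²/n) = 5.299074; SE_fpc = √((1−f)s²/n) = 4.3617644.
Ratio = √(1−f) = 0.82311823. Reduction = 100·(1 − 0.82311823) = 17.6882%.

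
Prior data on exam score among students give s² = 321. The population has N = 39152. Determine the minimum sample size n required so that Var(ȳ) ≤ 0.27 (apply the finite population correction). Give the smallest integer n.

1154

Without fpc, n₀ = s²/D = 321/0.27 = 1188.8889.
With fpc, (1 − n/N)·s²/n ≤ D requires n ≥ n₀/(1 + n₀/N) = 1188.8889/(1 + 1188.8889/39152) = 1153.8511.
Rounding up, n = 1154.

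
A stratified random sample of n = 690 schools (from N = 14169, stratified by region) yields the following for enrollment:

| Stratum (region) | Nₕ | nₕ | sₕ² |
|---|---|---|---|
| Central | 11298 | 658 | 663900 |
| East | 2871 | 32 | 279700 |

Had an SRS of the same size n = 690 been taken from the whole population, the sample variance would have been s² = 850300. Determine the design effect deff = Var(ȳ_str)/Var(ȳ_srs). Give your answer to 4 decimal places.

0.8181

Var(ȳ_str) = Σ Wₕ²(1−fₕ)sₕ²/nₕ with Wₕ = Nₕ/14169:
  Central: (11298/14169)²·(1−658/11298)·663900/658 = 604.14554
  East: (2871/14169)²·(1−32/2871)·279700/32 = 354.8646
  → Var(ȳ_str) = 959.01014.
Var(ȳ_srs) = (1 − 690/14169)·850300/690 = 1172.3075.
deff = 959.01014 / 1172.3075 = 0.8181.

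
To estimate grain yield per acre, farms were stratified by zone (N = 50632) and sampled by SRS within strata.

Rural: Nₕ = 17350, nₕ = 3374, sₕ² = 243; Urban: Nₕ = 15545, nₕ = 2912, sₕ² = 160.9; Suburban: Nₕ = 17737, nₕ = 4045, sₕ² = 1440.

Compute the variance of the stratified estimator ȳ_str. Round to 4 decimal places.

Var(ȳ_str) = Σₕ Wₕ²(1 − fₕ)sₕ²/nₕ with Wₕ = Nₕ/N, N = 50632.
Rural: Wₕ = 0.34266867; term = 0.34266867²·(1 − 0.19446686)·243/3374 = 0.0068122943.
Urban: Wₕ = 0.30701928; term = 0.30701928²·(1 − 0.18732711)·160.9/2912 = 0.0042326439.
Suburban: Wₕ = 0.35031206; term = 0.35031206²·(1 − 0.22805435)·1440/4045 = 0.033724138.
Sum = 0.044769076.

0.0448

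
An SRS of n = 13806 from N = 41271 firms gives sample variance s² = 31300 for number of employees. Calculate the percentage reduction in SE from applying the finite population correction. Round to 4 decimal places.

18.4231

f = n/N = 13806/41271 = 0.33452061.
SE_no-fpc = √(s²/n) = 1.5056993; SE_fpc = √((1−f)s²/n) = 1.2283031.
Ratio = √(1−f) = 0.81576920. Reduction = 100·(1 − 0.81576920) = 18.4231%.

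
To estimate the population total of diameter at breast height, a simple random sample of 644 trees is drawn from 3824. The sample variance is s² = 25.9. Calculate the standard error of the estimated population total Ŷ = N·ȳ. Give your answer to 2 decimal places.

699.33

Var(Ŷ) = N²·Var(ȳ) = N²·(1 − n/N)·s²/n.
f = 644/3824 = 0.16841004; Var(ȳ) = 0.83158996·25.9/644 = 0.033444379.
Var(Ŷ) = 3824² · 0.033444379 = 489056.35.
SE(Ŷ) = √(489056.35) = 699.33.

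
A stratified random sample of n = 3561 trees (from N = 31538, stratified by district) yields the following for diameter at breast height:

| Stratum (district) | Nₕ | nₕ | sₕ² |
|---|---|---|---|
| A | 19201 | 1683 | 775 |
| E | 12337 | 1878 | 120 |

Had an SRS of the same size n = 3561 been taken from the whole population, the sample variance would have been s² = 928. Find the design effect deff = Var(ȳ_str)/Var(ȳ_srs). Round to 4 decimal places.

0.7095

Var(ȳ_str) = Σ Wₕ²(1−fₕ)sₕ²/nₕ with Wₕ = Nₕ/31538:
  A: (19201/31538)²·(1−1683/19201)·775/1683 = 0.15572476
  E: (12337/31538)²·(1−1878/12337)·120/1878 = 0.0082892853
  → Var(ȳ_str) = 0.16401405.
Var(ȳ_srs) = (1 − 3561/31538)·928/3561 = 0.23117613.
deff = 0.16401405 / 0.23117613 = 0.7095.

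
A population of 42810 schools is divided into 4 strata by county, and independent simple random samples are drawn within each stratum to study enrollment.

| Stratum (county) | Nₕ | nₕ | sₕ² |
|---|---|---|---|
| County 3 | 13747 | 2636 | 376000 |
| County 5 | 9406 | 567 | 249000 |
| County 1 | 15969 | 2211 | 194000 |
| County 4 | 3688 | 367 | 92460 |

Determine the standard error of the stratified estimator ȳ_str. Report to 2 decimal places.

Var(ȳ_str) = Σₕ Wₕ²(1 − fₕ)sₕ²/nₕ with Wₕ = Nₕ/N, N = 42810.
County 3: Wₕ = 0.32111656; term = 0.32111656²·(1 − 0.19175093)·376000/2636 = 11.888117.
County 5: Wₕ = 0.21971502; term = 0.21971502²·(1 − 0.06028067)·249000/567 = 19.922046.
County 1: Wₕ = 0.37302032; term = 0.37302032²·(1 − 0.13845576)·194000/2211 = 10.518542.
County 4: Wₕ = 0.08614810; term = 0.08614810²·(1 − 0.09951193)·92460/367 = 1.6836707.
Sum = 44.012376.
SE = √(44.012376) = 6.63.

6.63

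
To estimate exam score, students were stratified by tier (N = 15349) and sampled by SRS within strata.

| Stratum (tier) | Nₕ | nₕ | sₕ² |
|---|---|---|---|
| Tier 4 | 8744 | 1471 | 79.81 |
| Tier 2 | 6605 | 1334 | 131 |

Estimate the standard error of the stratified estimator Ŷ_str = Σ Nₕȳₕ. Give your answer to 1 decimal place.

2620.9

Var(Ŷ_str) = Σₕ Nₕ²(1 − fₕ)sₕ²/nₕ.
Tier 4: 8744²·(1 − 1471/8744)·79.81/1471 = 3.4503915 × 10^6.
Tier 2: 6605²·(1 − 1334/6605)·131/1334 = 3.4188599 × 10^6.
Sum = 6.8692514 × 10^6.
SE = √(6.8692514 × 10^6) = 2620.9.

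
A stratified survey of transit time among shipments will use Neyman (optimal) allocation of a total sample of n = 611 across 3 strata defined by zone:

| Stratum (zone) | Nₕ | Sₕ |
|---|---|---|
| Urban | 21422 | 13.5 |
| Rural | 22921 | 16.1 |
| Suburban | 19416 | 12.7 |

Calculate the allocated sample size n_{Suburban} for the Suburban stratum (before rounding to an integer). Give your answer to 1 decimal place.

166.5

Neyman allocation: nₕ = n·NₕSₕ / Σⱼ NⱼSⱼ.
Σ NⱼSⱼ = 21422·13.5 + 22921·16.1 + 19416·12.7 = 904808.3.
n_{Suburban} = 611·19416·12.7 / 904808.3 = 166.5.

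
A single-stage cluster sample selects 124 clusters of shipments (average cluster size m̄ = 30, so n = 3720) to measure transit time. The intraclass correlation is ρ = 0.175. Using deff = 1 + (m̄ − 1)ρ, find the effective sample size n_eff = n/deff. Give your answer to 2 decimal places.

deff = 1 + (30 − 1)·0.175 = 1 + 5.075 = 6.075.
n_eff = 3720 / 6.075 = 612.35.

612.35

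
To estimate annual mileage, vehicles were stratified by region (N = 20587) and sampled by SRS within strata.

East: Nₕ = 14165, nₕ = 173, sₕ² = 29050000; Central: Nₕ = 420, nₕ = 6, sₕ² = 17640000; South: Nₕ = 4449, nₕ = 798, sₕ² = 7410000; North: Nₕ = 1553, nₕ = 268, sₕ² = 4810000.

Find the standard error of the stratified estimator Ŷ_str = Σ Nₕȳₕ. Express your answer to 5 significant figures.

5.8291 × 10^6

Var(Ŷ_str) = Σₕ Nₕ²(1 − fₕ)sₕ²/nₕ.
East: 14165²·(1 − 173/14165)·29050000/173 = 3.3281003 × 10^13.
Central: 420²·(1 − 6/420)·17640000/6 = 5.112072 × 10^11.
South: 4449²·(1 − 798/4449)·7410000/798 = 1.5083063 × 10^11.
North: 1553²·(1 − 268/1553)·4810000/268 = 3.5816642 × 10^10.
Sum = 3.3978857 × 10^13.
SE = √(3.3978857 × 10^13) = 5.8291 × 10^6.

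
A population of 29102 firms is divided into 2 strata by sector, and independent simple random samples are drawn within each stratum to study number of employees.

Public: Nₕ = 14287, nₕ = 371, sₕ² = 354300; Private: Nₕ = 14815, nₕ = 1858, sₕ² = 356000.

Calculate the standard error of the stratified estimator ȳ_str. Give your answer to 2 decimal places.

Var(ȳ_str) = Σₕ Wₕ²(1 − fₕ)sₕ²/nₕ with Wₕ = Nₕ/N, N = 29102.
Public: Wₕ = 0.49092846; term = 0.49092846²·(1 − 0.02596766)·354300/371 = 224.18525.
Private: Wₕ = 0.50907154; term = 0.50907154²·(1 − 0.12541343)·356000/1858 = 43.42749.
Sum = 267.61274.
SE = √(267.61274) = 16.36.

16.36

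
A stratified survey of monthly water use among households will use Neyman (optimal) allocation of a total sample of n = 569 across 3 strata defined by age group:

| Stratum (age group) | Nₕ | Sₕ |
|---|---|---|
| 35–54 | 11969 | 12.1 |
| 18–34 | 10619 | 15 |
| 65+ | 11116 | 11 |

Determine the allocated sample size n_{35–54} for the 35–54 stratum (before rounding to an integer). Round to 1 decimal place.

Neyman allocation: nₕ = n·NₕSₕ / Σⱼ NⱼSⱼ.
Σ NⱼSⱼ = 11969·12.1 + 10619·15 + 11116·11 = 426385.9.
n_{35–54} = 569·11969·12.1 / 426385.9 = 193.3.

193.3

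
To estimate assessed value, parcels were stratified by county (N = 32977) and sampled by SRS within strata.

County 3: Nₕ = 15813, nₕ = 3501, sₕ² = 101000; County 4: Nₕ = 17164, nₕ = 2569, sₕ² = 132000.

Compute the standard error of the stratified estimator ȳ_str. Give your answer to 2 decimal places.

Var(ȳ_str) = Σₕ Wₕ²(1 − fₕ)sₕ²/nₕ with Wₕ = Nₕ/N, N = 32977.
County 3: Wₕ = 0.47951603; term = 0.47951603²·(1 − 0.22140011)·101000/3501 = 5.1647565.
County 4: Wₕ = 0.52048397; term = 0.52048397²·(1 − 0.14967374)·132000/2569 = 11.836141.
Sum = 17.000898.
SE = √(17.000898) = 4.12.

4.12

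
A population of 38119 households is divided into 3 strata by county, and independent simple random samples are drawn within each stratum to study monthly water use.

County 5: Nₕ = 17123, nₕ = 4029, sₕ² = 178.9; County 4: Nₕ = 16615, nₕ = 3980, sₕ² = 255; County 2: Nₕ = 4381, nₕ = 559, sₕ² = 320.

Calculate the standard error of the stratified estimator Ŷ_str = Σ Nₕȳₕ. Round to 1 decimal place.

5743.8

Var(Ŷ_str) = Σₕ Nₕ²(1 − fₕ)sₕ²/nₕ.
County 5: 17123²·(1 − 4029/17123)·178.9/4029 = 9.9555502 × 10^6.
County 4: 16615²·(1 − 3980/16615)·255/3980 = 1.3450323 × 10^7.
County 2: 4381²·(1 − 559/4381)·320/559 = 9.5852205 × 10^6.
Sum = 3.2991094 × 10^7.
SE = √(3.2991094 × 10^7) = 5743.8.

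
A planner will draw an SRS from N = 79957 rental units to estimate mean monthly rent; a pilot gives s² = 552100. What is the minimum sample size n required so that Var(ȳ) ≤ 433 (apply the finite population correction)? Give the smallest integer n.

1256

Without fpc, n₀ = s²/D = 552100/433 = 1275.0577.
With fpc, (1 − n/N)·s²/n ≤ D requires n ≥ n₀/(1 + n₀/N) = 1275.0577/(1 + 1275.0577/79957) = 1255.0438.
Rounding up, n = 1256.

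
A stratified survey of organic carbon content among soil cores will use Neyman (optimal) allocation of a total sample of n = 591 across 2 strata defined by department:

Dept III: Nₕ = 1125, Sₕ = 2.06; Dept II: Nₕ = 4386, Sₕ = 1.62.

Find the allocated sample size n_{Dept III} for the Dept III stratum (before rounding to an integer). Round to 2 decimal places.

145.35

Neyman allocation: nₕ = n·NₕSₕ / Σⱼ NⱼSⱼ.
Σ NⱼSⱼ = 1125·2.06 + 4386·1.62 = 9422.82.
n_{Dept III} = 591·1125·2.06 / 9422.82 = 145.35.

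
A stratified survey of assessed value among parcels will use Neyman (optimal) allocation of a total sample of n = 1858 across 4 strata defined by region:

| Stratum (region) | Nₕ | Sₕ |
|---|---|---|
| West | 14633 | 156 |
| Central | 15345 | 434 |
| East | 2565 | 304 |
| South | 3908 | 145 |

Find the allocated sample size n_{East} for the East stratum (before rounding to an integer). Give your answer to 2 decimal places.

140.81

Neyman allocation: nₕ = n·NₕSₕ / Σⱼ NⱼSⱼ.
Σ NⱼSⱼ = 14633·156 + 15345·434 + 2565·304 + 3908·145 = 1.0288898 × 10^7.
n_{East} = 1858·2565·304 / (1.0288898 × 10^7) = 140.81.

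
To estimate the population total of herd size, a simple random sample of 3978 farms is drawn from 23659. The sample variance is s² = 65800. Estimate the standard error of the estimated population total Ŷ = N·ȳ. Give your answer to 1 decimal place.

Var(Ŷ) = N²·Var(ȳ) = N²·(1 − n/N)·s²/n.
f = 3978/23659 = 0.16813897; Var(ȳ) = 0.83186103·65800/3978 = 13.759793.
Var(Ŷ) = 23659² · 13.759793 = 7.7020205 × 10^9.
SE(Ŷ) = √(7.7020205 × 10^9) = 87761.2.

87761.2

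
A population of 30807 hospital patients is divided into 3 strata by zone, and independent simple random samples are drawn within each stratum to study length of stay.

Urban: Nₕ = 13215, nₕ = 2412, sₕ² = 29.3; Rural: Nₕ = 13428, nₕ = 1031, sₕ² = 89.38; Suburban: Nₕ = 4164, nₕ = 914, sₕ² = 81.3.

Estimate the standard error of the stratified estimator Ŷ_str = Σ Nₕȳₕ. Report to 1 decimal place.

Var(Ŷ_str) = Σₕ Nₕ²(1 − fₕ)sₕ²/nₕ.
Urban: 13215²·(1 − 2412/13215)·29.3/2412 = 1.7342107 × 10^6.
Rural: 13428²·(1 − 1031/13428)·89.38/1031 = 1.4431438 × 10^7.
Suburban: 4164²·(1 − 914/4164)·81.3/914 = 1.2037559 × 10^6.
Sum = 1.7369405 × 10^7.
SE = √(1.7369405 × 10^7) = 4167.7.

4167.7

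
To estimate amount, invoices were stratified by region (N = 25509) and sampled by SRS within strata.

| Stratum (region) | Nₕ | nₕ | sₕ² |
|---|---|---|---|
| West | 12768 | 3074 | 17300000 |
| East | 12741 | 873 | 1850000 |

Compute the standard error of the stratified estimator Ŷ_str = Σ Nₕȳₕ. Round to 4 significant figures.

1.008 × 10^6

Var(Ŷ_str) = Σₕ Nₕ²(1 − fₕ)sₕ²/nₕ.
West: 12768²·(1 − 3074/12768)·17300000/3074 = 6.9657539 × 10^11.
East: 12741²·(1 − 873/12741)·1850000/873 = 3.2043396 × 10^11.
Sum = 1.0170094 × 10^12.
SE = √(1.0170094 × 10^12) = 1.008 × 10^6.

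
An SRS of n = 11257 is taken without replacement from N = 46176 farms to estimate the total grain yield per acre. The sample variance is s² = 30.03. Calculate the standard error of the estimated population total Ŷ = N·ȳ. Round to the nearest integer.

Var(Ŷ) = N²·Var(ȳ) = N²·(1 − n/N)·s²/n.
f = 11257/46176 = 0.24378465; Var(ȳ) = 0.75621535·30.03/11257 = 0.0020173356.
Var(Ŷ) = 46176² · 0.0020173356 = 4.3014093 × 10^6.
SE(Ŷ) = √(4.3014093 × 10^6) = 2074.

2074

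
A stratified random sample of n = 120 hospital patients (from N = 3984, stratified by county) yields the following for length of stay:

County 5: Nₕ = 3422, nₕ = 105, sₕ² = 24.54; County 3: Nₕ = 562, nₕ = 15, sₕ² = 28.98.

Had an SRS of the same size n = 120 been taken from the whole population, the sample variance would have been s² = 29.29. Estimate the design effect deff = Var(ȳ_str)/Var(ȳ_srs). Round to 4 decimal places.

Var(ȳ_str) = Σ Wₕ²(1−fₕ)sₕ²/nₕ with Wₕ = Nₕ/3984:
  County 5: (3422/3984)²·(1−105/3422)·24.54/105 = 0.1671368
  County 3: (562/3984)²·(1−15/562)·28.98/15 = 0.037418994
  → Var(ȳ_str) = 0.20455579.
Var(ȳ_srs) = (1 − 120/3984)·29.29/120 = 0.23673143.
deff = 0.20455579 / 0.23673143 = 0.8641.

0.8641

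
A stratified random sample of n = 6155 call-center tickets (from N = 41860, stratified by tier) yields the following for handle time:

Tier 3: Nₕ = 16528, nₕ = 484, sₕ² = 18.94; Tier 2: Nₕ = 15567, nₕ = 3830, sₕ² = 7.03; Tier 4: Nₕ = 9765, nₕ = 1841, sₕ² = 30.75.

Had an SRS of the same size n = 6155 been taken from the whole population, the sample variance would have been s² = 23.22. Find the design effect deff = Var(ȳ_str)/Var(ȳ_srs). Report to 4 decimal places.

2.1291

Var(ȳ_str) = Σ Wₕ²(1−fₕ)sₕ²/nₕ with Wₕ = Nₕ/41860:
  Tier 3: (16528/41860)²·(1−484/16528)·18.94/484 = 0.0059220098
  Tier 2: (15567/41860)²·(1−3830/15567)·7.03/3830 = 1.9139039 × 10^-4
  Tier 4: (9765/41860)²·(1−1841/9765)·30.75/1841 = 7.3758079 × 10^-4
  → Var(ȳ_str) = 0.006850981.
Var(ȳ_srs) = (1 − 6155/41860)·23.22/6155 = 0.0032178365.
deff = 0.006850981 / 0.0032178365 = 2.1291.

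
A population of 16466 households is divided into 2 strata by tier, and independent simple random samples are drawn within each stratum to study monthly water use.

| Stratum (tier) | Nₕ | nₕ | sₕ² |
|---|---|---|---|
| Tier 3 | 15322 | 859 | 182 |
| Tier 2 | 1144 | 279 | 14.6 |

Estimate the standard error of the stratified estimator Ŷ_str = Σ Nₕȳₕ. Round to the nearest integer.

6856

Var(Ŷ_str) = Σₕ Nₕ²(1 − fₕ)sₕ²/nₕ.
Tier 3: 15322²·(1 − 859/15322)·182/859 = 4.6951781 × 10^7.
Tier 2: 1144²·(1 − 279/1144)·14.6/279 = 51783.427.
Sum = 4.7003564 × 10^7.
SE = √(4.7003564 × 10^7) = 6856.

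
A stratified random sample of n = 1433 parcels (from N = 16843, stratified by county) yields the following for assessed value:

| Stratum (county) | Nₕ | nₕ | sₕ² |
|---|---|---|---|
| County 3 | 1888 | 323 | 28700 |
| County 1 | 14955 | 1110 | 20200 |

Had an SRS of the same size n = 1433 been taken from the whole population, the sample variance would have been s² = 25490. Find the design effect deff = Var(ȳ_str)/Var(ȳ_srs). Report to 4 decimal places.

0.8730

Var(ȳ_str) = Σ Wₕ²(1−fₕ)sₕ²/nₕ with Wₕ = Nₕ/16843:
  County 3: (1888/16843)²·(1−323/1888)·28700/323 = 0.9254582
  County 1: (14955/16843)²·(1−1110/14955)·20200/1110 = 13.282165
  → Var(ȳ_str) = 14.207623.
Var(ȳ_srs) = (1 − 1433/16843)·25490/1433 = 16.274469.
deff = 14.207623 / 16.274469 = 0.8730.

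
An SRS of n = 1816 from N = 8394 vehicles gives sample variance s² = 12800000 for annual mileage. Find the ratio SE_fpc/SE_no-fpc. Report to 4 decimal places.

0.8852

f = n/N = 1816/8394 = 0.21634501.
SE_no-fpc = √(s²/n) = 83.955096; SE_fpc = √((1−f)s²/n) = 74.320653.
Ratio = √(1−f) = 0.88524290.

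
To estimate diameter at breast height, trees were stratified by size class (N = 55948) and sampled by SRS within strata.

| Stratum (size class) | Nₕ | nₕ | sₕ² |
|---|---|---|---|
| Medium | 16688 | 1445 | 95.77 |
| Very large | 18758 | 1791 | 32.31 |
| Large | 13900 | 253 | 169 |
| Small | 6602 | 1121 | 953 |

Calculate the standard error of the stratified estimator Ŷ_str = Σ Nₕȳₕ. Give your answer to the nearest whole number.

Var(Ŷ_str) = Σₕ Nₕ²(1 − fₕ)sₕ²/nₕ.
Medium: 16688²·(1 − 1445/16688)·95.77/1445 = 1.6859177 × 10^7.
Very large: 18758²·(1 − 1791/18758)·32.31/1791 = 5.7416004 × 10^6.
Large: 13900²·(1 − 253/13900)·169/253 = 1.2671213 × 10^8.
Small: 6602²·(1 − 1121/6602)·953/1121 = 3.076257 × 10^7.
Sum = 1.8007548 × 10^8.
SE = √(1.8007548 × 10^8) = 13419.

13419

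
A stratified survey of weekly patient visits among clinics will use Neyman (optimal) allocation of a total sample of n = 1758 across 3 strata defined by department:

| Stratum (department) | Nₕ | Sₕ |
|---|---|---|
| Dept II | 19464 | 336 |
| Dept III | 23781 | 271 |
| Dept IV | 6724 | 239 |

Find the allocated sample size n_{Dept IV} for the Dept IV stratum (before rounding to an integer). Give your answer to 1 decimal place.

193.6

Neyman allocation: nₕ = n·NₕSₕ / Σⱼ NⱼSⱼ.
Σ NⱼSⱼ = 19464·336 + 23781·271 + 6724·239 = 1.4591591 × 10^7.
n_{Dept IV} = 1758·6724·239 / (1.4591591 × 10^7) = 193.6.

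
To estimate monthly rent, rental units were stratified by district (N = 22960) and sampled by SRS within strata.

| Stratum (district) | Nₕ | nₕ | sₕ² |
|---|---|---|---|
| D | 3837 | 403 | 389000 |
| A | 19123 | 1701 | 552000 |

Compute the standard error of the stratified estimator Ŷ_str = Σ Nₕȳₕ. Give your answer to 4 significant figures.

347600

Var(Ŷ_str) = Σₕ Nₕ²(1 − fₕ)sₕ²/nₕ.
D: 3837²·(1 − 403/3837)·389000/403 = 1.2718522 × 10^10.
A: 19123²·(1 − 1701/19123)·552000/1701 = 1.0811571 × 10^11.
Sum = 1.2083423 × 10^11.
SE = √(1.2083423 × 10^11) = 347600.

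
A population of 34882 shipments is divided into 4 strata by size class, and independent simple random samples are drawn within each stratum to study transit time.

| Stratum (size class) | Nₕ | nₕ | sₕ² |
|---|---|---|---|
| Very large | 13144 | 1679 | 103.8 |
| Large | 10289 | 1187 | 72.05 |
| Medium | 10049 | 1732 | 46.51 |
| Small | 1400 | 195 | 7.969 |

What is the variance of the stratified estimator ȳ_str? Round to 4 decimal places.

0.0142

Var(ȳ_str) = Σₕ Wₕ²(1 − fₕ)sₕ²/nₕ with Wₕ = Nₕ/N, N = 34882.
Very large: Wₕ = 0.37681326; term = 0.37681326²·(1 − 0.12773889)·103.8/1679 = 0.0076567684.
Large: Wₕ = 0.29496588; term = 0.29496588²·(1 − 0.11536592)·72.05/1187 = 0.0046718674.
Medium: Wₕ = 0.28808555; term = 0.28808555²·(1 − 0.17235546)·46.51/1732 = 0.001844528.
Small: Wₕ = 0.04013531; term = 0.04013531²·(1 − 0.13928571)·7.969/195 = 5.6660649 × 10^-5.
Sum = 0.014229824.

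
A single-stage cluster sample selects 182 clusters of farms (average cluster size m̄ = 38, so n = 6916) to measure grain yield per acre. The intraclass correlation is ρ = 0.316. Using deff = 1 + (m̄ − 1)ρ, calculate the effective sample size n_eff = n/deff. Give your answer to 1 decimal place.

544.9

deff = 1 + (38 − 1)·0.316 = 1 + 11.692 = 12.692.
n_eff = 6916 / 12.692 = 544.9.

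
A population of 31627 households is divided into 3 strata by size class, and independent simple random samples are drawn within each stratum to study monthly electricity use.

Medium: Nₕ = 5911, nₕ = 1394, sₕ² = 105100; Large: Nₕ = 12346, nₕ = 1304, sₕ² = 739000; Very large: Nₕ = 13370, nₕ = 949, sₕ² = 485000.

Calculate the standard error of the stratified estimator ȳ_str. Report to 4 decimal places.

Var(ȳ_str) = Σₕ Wₕ²(1 − fₕ)sₕ²/nₕ with Wₕ = Nₕ/N, N = 31627.
Medium: Wₕ = 0.18689727; term = 0.18689727²·(1 − 0.23583150)·105100/1394 = 2.0124959.
Large: Wₕ = 0.39036266; term = 0.39036266²·(1 − 0.10562125)·739000/1304 = 77.236905.
Very large: Wₕ = 0.42274006; term = 0.42274006²·(1 − 0.07097981)·485000/949 = 84.84915.
Sum = 164.09855.
SE = √(164.09855) = 12.8101.

12.8101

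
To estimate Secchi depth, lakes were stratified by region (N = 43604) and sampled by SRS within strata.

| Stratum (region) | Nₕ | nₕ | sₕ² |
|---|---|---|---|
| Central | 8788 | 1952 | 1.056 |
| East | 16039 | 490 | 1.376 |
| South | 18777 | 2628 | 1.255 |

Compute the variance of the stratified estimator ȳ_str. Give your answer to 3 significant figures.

Var(ȳ_str) = Σₕ Wₕ²(1 − fₕ)sₕ²/nₕ with Wₕ = Nₕ/N, N = 43604.
Central: Wₕ = 0.20154114; term = 0.20154114²·(1 − 0.22212107)·1.056/1952 = 1.7093207 × 10^-5.
East: Wₕ = 0.36783323; term = 0.36783323²·(1 − 0.03055053)·1.376/490 = 3.6834047 × 10^-4.
South: Wₕ = 0.43062563; term = 0.43062563²·(1 − 0.13995846)·1.255/2628 = 7.616186 × 10^-5.
Sum = 4.6159554 × 10^-4.

4.62 × 10^-4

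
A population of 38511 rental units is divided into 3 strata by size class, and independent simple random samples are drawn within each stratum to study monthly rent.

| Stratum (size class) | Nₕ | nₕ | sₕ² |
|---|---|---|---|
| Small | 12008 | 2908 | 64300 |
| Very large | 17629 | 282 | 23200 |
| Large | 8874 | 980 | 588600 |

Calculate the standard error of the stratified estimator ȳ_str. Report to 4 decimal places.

6.8529

Var(ȳ_str) = Σₕ Wₕ²(1 − fₕ)sₕ²/nₕ with Wₕ = Nₕ/N, N = 38511.
Small: Wₕ = 0.31180702; term = 0.31180702²·(1 − 0.24217189)·64300/2908 = 1.6291424.
Very large: Wₕ = 0.45776531; term = 0.45776531²·(1 − 0.01599637)·23200/282 = 16.96373.
Large: Wₕ = 0.23042767; term = 0.23042767²·(1 − 0.11043498)·588600/980 = 28.368811.
Sum = 46.961683.
SE = √(46.961683) = 6.8529.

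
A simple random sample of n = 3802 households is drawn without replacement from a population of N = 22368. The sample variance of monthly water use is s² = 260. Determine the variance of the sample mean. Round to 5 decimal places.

Under SRS without replacement, Var(ȳ) = (1 − f)·s²/n with f = n/N = 3802/22368 = 0.16997496.
Var(ȳ) = (1 − 0.16997496)·260/3802 = 0.83002504·0.06838506 = 0.056761312.

0.05676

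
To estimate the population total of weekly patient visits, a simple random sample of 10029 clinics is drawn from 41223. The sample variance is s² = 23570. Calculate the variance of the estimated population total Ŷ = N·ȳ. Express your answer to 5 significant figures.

Var(Ŷ) = N²·Var(ȳ) = N²·(1 − n/N)·s²/n.
f = 10029/41223 = 0.24328651; Var(ȳ) = 0.75671349·23570/10029 = 1.7784163.
Var(Ŷ) = 41223² · 1.7784163 = 3.0221264 × 10^9.

3.0221 × 10^9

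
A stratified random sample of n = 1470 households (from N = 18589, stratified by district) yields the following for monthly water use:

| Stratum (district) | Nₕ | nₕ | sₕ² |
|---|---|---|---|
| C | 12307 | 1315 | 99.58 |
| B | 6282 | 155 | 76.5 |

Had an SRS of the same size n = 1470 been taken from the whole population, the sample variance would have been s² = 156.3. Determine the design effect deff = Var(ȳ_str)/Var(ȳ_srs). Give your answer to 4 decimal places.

Var(ȳ_str) = Σ Wₕ²(1−fₕ)sₕ²/nₕ with Wₕ = Nₕ/18589:
  C: (12307/18589)²·(1−1315/12307)·99.58/1315 = 0.029645804
  B: (6282/18589)²·(1−155/6282)·76.5/155 = 0.054974779
  → Var(ȳ_str) = 0.084620583.
Var(ȳ_srs) = (1 − 1470/18589)·156.3/1470 = 0.097918332.
deff = 0.084620583 / 0.097918332 = 0.8642.

0.8642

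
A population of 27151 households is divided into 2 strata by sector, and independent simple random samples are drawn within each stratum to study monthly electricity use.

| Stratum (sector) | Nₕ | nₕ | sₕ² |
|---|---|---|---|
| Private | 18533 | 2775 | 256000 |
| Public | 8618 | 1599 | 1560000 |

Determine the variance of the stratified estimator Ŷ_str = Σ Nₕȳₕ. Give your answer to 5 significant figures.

8.5956 × 10^10

Var(Ŷ_str) = Σₕ Nₕ²(1 − fₕ)sₕ²/nₕ.
Private: 18533²·(1 − 2775/18533)·256000/2775 = 2.6941626 × 10^10.
Public: 8618²·(1 − 1599/8618)·1560000/1599 = 5.9014382 × 10^10.
Sum = 8.5956008 × 10^10.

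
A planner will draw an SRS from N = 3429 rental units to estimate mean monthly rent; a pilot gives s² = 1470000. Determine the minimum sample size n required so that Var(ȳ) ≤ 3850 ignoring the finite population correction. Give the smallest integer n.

382

Without fpc, n₀ = s²/D = 1470000/3850 = 381.8182.
Rounding up, n = 382.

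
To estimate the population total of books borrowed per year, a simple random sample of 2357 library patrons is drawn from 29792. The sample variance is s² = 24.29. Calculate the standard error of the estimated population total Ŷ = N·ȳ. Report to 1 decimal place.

2902.3

Var(Ŷ) = N²·Var(ȳ) = N²·(1 − n/N)·s²/n.
f = 2357/29792 = 0.07911520; Var(ȳ) = 0.92088480·24.29/2357 = 0.0094901535.
Var(Ŷ) = 29792² · 0.0094901535 = 8.4231116 × 10^6.
SE(Ŷ) = √(8.4231116 × 10^6) = 2902.3.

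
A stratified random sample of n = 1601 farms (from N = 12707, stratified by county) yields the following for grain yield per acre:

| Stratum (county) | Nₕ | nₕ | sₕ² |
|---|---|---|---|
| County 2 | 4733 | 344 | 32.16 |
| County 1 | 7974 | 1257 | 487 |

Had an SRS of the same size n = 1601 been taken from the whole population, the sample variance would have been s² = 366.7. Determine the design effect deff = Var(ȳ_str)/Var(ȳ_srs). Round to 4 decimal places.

0.7021

Var(ȳ_str) = Σ Wₕ²(1−fₕ)sₕ²/nₕ with Wₕ = Nₕ/12707:
  County 2: (4733/12707)²·(1−344/4733)·32.16/344 = 0.012027452
  County 1: (7974/12707)²·(1−1257/7974)·487/1257 = 0.12851659
  → Var(ȳ_str) = 0.14054404.
Var(ȳ_srs) = (1 − 1601/12707)·366.7/1601 = 0.20018624.
deff = 0.14054404 / 0.20018624 = 0.7021.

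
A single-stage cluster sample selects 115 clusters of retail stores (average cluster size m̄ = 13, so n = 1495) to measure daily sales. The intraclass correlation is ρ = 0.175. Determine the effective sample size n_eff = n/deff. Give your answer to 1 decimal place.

deff = 1 + (13 − 1)·0.175 = 1 + 2.1 = 3.1.
n_eff = 1495 / 3.1 = 482.3.

482.3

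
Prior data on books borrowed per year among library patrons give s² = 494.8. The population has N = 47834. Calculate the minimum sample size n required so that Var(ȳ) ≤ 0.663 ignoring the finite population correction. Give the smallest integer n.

Without fpc, n₀ = s²/D = 494.8/0.663 = 746.3047.
Rounding up, n = 747.

747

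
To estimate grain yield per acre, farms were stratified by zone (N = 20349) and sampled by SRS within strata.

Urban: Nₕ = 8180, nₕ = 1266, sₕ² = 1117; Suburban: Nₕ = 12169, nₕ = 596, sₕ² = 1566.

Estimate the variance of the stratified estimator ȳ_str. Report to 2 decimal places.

Var(ȳ_str) = Σₕ Wₕ²(1 − fₕ)sₕ²/nₕ with Wₕ = Nₕ/N, N = 20349.
Urban: Wₕ = 0.40198536; term = 0.40198536²·(1 − 0.15476773)·1117/1266 = 0.12050803.
Suburban: Wₕ = 0.59801464; term = 0.59801464²·(1 − 0.04897691)·1566/596 = 0.89363506.
Sum = 1.0141431.

1.01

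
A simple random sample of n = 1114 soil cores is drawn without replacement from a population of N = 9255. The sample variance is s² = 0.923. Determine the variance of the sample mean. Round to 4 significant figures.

Under SRS without replacement, Var(ȳ) = (1 − f)·s²/n with f = n/N = 1114/9255 = 0.12036737.
Var(ȳ) = (1 − 0.12036737)·0.923/1114 = 0.87963263·8.2854578 × 10^-4 = 7.2881591 × 10^-4.

7.288 × 10^-4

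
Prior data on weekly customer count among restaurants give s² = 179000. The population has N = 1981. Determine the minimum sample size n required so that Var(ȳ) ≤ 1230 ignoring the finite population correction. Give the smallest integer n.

146

Without fpc, n₀ = s²/D = 179000/1230 = 145.5285.
Rounding up, n = 146.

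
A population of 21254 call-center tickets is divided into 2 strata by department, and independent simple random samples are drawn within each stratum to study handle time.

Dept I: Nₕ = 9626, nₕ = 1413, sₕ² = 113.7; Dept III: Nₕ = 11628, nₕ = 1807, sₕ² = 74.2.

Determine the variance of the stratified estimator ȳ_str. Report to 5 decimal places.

Var(ȳ_str) = Σₕ Wₕ²(1 − fₕ)sₕ²/nₕ with Wₕ = Nₕ/N, N = 21254.
Dept I: Wₕ = 0.45290298; term = 0.45290298²·(1 − 0.14678994)·113.7/1413 = 0.014082658.
Dept III: Wₕ = 0.54709702; term = 0.54709702²·(1 − 0.15540076)·74.2/1807 = 0.010380664.
Sum = 0.024463322.

0.02446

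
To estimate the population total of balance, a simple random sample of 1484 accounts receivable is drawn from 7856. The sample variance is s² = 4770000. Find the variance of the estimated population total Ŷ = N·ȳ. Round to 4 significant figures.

1.609 × 10^11

Var(Ŷ) = N²·Var(ȳ) = N²·(1 − n/N)·s²/n.
f = 1484/7856 = 0.18890020; Var(ȳ) = 0.81109980·4770000/1484 = 2607.1065.
Var(Ŷ) = 7856² · 2607.1065 = 1.609021 × 10^11.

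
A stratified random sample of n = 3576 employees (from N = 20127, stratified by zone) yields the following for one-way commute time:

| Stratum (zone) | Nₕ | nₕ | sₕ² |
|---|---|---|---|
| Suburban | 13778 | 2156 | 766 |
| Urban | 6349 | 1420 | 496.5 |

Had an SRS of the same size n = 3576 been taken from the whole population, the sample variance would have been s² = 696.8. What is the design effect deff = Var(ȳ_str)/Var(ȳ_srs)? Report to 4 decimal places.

1.0450

Var(ȳ_str) = Σ Wₕ²(1−fₕ)sₕ²/nₕ with Wₕ = Nₕ/20127:
  Suburban: (13778/20127)²·(1−2156/13778)·766/2156 = 0.1404394
  Urban: (6349/20127)²·(1−1420/6349)·496.5/1420 = 0.02701077
  → Var(ȳ_str) = 0.16745017.
Var(ȳ_srs) = (1 − 3576/20127)·696.8/3576 = 0.16023442.
deff = 0.16745017 / 0.16023442 = 1.0450.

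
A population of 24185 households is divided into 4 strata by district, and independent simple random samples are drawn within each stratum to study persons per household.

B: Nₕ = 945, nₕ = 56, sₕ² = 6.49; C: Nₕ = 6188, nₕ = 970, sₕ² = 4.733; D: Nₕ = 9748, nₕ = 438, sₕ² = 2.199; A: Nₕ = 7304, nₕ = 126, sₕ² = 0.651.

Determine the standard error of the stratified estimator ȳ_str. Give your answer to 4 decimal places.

Var(ȳ_str) = Σₕ Wₕ²(1 − fₕ)sₕ²/nₕ with Wₕ = Nₕ/N, N = 24185.
B: Wₕ = 0.03907381; term = 0.03907381²·(1 − 0.05925926)·6.49/56 = 1.6645546 × 10^-4.
C: Wₕ = 0.25586107; term = 0.25586107²·(1 − 0.15675501)·4.733/970 = 2.6935619 × 10^-4.
D: Wₕ = 0.40305975; term = 0.40305975²·(1 − 0.04493229)·2.199/438 = 7.7897611 × 10^-4.
A: Wₕ = 0.30200538; term = 0.30200538²·(1 − 0.01725082)·0.651/126 = 4.6310821 × 10^-4.
Sum = 0.001677896.
SE = √(0.001677896) = 0.0410.

0.0410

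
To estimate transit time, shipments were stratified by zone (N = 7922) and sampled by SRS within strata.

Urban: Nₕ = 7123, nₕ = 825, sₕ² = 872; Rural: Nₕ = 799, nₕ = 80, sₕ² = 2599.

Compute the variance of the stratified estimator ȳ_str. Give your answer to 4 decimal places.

1.0529

Var(ȳ_str) = Σₕ Wₕ²(1 − fₕ)sₕ²/nₕ with Wₕ = Nₕ/N, N = 7922.
Urban: Wₕ = 0.89914163; term = 0.89914163²·(1 − 0.11582199)·872/825 = 0.75554174.
Rural: Wₕ = 0.10085837; term = 0.10085837²·(1 − 0.10012516)·2599/80 = 0.29738721.
Sum = 1.052929.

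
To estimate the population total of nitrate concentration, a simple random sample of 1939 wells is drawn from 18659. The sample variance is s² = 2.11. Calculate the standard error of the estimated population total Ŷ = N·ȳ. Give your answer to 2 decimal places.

Var(Ŷ) = N²·Var(ȳ) = N²·(1 − n/N)·s²/n.
f = 1939/18659 = 0.10391768; Var(ȳ) = 0.89608232·2.11/1939 = 9.7510763 × 10^-4.
Var(Ŷ) = 18659² · (9.7510763 × 10^-4) = 339491.8.
SE(Ŷ) = √(339491.8) = 582.66.

582.66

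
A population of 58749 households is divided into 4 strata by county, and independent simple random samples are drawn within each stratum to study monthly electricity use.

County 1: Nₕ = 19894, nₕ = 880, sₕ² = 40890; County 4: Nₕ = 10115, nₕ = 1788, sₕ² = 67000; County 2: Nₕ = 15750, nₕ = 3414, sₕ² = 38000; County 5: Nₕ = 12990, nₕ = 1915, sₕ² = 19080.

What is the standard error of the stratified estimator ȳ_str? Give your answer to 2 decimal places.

2.65

Var(ȳ_str) = Σₕ Wₕ²(1 − fₕ)sₕ²/nₕ with Wₕ = Nₕ/N, N = 58749.
County 1: Wₕ = 0.33862704; term = 0.33862704²·(1 − 0.04423444)·40890/880 = 5.0924771.
County 4: Wₕ = 0.17217314; term = 0.17217314²·(1 − 0.17676718)·67000/1788 = 0.91445172.
County 2: Wₕ = 0.26808967; term = 0.26808967²·(1 − 0.21676190)·38000/3414 = 0.62657641.
County 5: Wₕ = 0.22111015; term = 0.22111015²·(1 − 0.14742109)·19080/1915 = 0.41529961.
Sum = 7.0488048.
SE = √(7.0488048) = 2.65.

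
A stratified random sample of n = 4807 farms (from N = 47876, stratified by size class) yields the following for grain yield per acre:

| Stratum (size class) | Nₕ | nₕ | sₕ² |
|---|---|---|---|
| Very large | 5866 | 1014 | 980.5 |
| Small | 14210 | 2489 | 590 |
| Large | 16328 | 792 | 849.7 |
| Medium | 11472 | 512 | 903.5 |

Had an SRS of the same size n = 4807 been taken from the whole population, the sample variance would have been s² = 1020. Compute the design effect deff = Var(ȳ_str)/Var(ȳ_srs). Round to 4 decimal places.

1.2823

Var(ȳ_str) = Σ Wₕ²(1−fₕ)sₕ²/nₕ with Wₕ = Nₕ/47876:
  Very large: (5866/47876)²·(1−1014/5866)·980.5/1014 = 0.012007063
  Small: (14210/47876)²·(1−2489/14210)·590/2489 = 0.01722464
  Large: (16328/47876)²·(1−792/16328)·849.7/792 = 0.1187345
  Medium: (11472/47876)²·(1−512/11472)·903.5/512 = 0.09679929
  → Var(ȳ_str) = 0.24476549.
Var(ȳ_srs) = (1 − 4807/47876)·1020/4807 = 0.19088552.
deff = 0.24476549 / 0.19088552 = 1.2823.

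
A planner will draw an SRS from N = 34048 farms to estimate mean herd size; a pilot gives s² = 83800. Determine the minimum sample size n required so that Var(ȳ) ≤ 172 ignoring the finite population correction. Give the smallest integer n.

488

Without fpc, n₀ = s²/D = 83800/172 = 487.2093.
Rounding up, n = 488.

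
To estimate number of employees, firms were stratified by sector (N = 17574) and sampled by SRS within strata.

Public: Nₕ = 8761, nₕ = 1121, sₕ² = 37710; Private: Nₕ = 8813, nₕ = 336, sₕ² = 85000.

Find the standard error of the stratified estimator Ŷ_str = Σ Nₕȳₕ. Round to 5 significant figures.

Var(Ŷ_str) = Σₕ Nₕ²(1 − fₕ)sₕ²/nₕ.
Public: 8761²·(1 − 1121/8761)·37710/1121 = 2.2516348 × 10^9.
Private: 8813²·(1 − 336/8813)·85000/336 = 1.8899295 × 10^10.
Sum = 2.115093 × 10^10.
SE = √(2.115093 × 10^10) = 145430.

145430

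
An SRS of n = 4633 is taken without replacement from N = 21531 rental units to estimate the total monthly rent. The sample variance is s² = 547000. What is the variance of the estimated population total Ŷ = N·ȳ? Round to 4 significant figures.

4.296 × 10^10

Var(Ŷ) = N²·Var(ȳ) = N²·(1 − n/N)·s²/n.
f = 4633/21531 = 0.21517812; Var(ȳ) = 0.78482188·547000/4633 = 92.660818.
Var(Ŷ) = 21531² · 92.660818 = 4.2956069 × 10^10.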